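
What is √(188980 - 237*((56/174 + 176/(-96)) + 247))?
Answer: √440008590/58 ≈ 361.66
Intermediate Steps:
√(188980 - 237*((56/174 + 176/(-96)) + 247)) = √(188980 - 237*((56*(1/174) + 176*(-1/96)) + 247)) = √(188980 - 237*((28/87 - 11/6) + 247)) = √(188980 - 237*(-263/174 + 247)) = √(188980 - 237*42715/174) = √(188980 - 3374485/58) = √(7586355/58) = √440008590/58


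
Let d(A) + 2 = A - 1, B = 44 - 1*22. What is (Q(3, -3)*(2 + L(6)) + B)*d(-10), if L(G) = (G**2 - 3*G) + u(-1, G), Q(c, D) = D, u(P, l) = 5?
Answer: 689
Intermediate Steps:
B = 22 (B = 44 - 22 = 22)
d(A) = -3 + A (d(A) = -2 + (A - 1) = -2 + (-1 + A) = -3 + A)
L(G) = 5 + G**2 - 3*G (L(G) = (G**2 - 3*G) + 5 = 5 + G**2 - 3*G)
(Q(3, -3)*(2 + L(6)) + B)*d(-10) = (-3*(2 + (5 + 6**2 - 3*6)) + 22)*(-3 - 10) = (-3*(2 + (5 + 36 - 18)) + 22)*(-13) = (-3*(2 + 23) + 22)*(-13) = (-3*25 + 22)*(-13) = (-75 + 22)*(-13) = -53*(-13) = 689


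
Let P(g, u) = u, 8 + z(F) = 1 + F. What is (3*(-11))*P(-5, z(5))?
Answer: 66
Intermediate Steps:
z(F) = -7 + F (z(F) = -8 + (1 + F) = -7 + F)
(3*(-11))*P(-5, z(5)) = (3*(-11))*(-7 + 5) = -33*(-2) = 66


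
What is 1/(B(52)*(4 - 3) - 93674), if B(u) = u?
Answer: -1/93622 ≈ -1.0681e-5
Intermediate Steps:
1/(B(52)*(4 - 3) - 93674) = 1/(52*(4 - 3) - 93674) = 1/(52*1 - 93674) = 1/(52 - 93674) = 1/(-93622) = -1/93622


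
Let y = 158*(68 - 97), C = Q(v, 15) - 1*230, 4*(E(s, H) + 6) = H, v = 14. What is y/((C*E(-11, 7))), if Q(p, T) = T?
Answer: -18328/3655 ≈ -5.0145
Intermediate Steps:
E(s, H) = -6 + H/4
C = -215 (C = 15 - 1*230 = 15 - 230 = -215)
y = -4582 (y = 158*(-29) = -4582)
y/((C*E(-11, 7))) = -4582*(-1/(215*(-6 + (¼)*7))) = -4582*(-1/(215*(-6 + 7/4))) = -4582/((-215*(-17/4))) = -4582/3655/4 = -4582*4/3655 = -18328/3655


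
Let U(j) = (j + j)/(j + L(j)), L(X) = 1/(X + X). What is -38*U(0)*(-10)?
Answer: 0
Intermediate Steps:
L(X) = 1/(2*X)
U(j) = 2*j/(j + 1/(2*j)) (U(j) = (j + j)/(j + 1/(2*j)) = (2*j)/(j + 1/(2*j)) = 2*j/(j + 1/(2*j)))
-38*U(0)*(-10) = -152*0²/(1 + 2*0²)*(-10) = -152*0/(1 + 2*0)*(-10) = -152*0/(1 + 0)*(-10) = -152*0/1*(-10) = -152*0*(-10) = -38*0*(-10) = 0*(-10) = 0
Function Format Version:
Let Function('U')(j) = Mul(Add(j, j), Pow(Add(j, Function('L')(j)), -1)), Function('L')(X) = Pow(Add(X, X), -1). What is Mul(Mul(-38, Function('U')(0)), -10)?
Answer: 0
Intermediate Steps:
Function('L')(X) = Mul(Rational(1, 2), Pow(X, -1)) (Function('L')(X) = Pow(Mul(2, X), -1) = Mul(Rational(1, 2), Pow(X, -1)))
Function('U')(j) = Mul(2, j, Pow(Add(j, Mul(Rational(1, 2), Pow(j, -1))), -1)) (Function('U')(j) = Mul(Add(j, j), Pow(Add(j, Mul(Rational(1, 2), Pow(j, -1))), -1)) = Mul(Mul(2, j), Pow(Add(j, Mul(Rational(1, 2), Pow(j, -1))), -1)) = Mul(2, j, Pow(Add(j, Mul(Rational(1, 2), Pow(j, -1))), -1)))
Mul(Mul(-38, Function('U')(0)), -10) = Mul(Mul(-38, Mul(4, Pow(0, 2), Pow(Add(1, Mul(2, Pow(0, 2))), -1))), -10) = Mul(Mul(-38, Mul(4, 0, Pow(Add(1, Mul(2, 0)), -1))), -10) = Mul(Mul(-38, Mul(4, 0, Pow(Add(1, 0), -1))), -10) = Mul(Mul(-38, Mul(4, 0, Pow(1, -1))), -10) = Mul(Mul(-38, Mul(4, 0, 1)), -10) = Mul(Mul(-38, 0), -10) = Mul(0, -10) = 0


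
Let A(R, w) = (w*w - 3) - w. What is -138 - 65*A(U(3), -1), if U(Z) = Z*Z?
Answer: -73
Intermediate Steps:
U(Z) = Z²
A(R, w) = -3 + w² - w (A(R, w) = (w² - 3) - w = (-3 + w²) - w = -3 + w² - w)
-138 - 65*A(U(3), -1) = -138 - 65*(-3 + (-1)² - 1*(-1)) = -138 - 65*(-3 + 1 + 1) = -138 - 65*(-1) = -138 + 65 = -73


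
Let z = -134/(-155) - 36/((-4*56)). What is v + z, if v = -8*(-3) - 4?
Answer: 182499/8680 ≈ 21.025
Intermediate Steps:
z = 8899/8680 (z = -134*(-1/155) - 36/(-224) = 134/155 - 36*(-1/224) = 134/155 + 9/56 = 8899/8680 ≈ 1.0252)
v = 20 (v = 24 - 4 = 20)
v + z = 20 + 8899/8680 = 182499/8680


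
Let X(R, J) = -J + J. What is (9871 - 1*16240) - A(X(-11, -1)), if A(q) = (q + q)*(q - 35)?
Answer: -6369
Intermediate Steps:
X(R, J) = 0
A(q) = 2*q*(-35 + q) (A(q) = (2*q)*(-35 + q) = 2*q*(-35 + q))
(9871 - 1*16240) - A(X(-11, -1)) = (9871 - 1*16240) - 2*0*(-35 + 0) = (9871 - 16240) - 2*0*(-35) = -6369 - 1*0 = -6369 + 0 = -6369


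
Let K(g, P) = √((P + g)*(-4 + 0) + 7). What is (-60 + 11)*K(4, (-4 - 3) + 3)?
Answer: -49*√7 ≈ -129.64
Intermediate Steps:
K(g, P) = √(7 - 4*P - 4*g) (K(g, P) = √((P + g)*(-4) + 7) = √((-4*P - 4*g) + 7) = √(7 - 4*P - 4*g))
(-60 + 11)*K(4, (-4 - 3) + 3) = (-60 + 11)*√(7 - 4*((-4 - 3) + 3) - 4*4) = -49*√(7 - 4*(-7 + 3) - 16) = -49*√(7 - 4*(-4) - 16) = -49*√(7 + 16 - 16) = -49*√7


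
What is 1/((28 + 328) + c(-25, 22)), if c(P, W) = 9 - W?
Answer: 1/343 ≈ 0.0029155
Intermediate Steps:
1/((28 + 328) + c(-25, 22)) = 1/((28 + 328) + (9 - 1*22)) = 1/(356 + (9 - 22)) = 1/(356 - 13) = 1/343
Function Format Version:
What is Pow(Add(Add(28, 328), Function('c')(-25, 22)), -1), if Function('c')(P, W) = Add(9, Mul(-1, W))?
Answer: Rational(1, 343) ≈ 0.0029155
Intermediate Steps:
Pow(Add(Add(28, 328), Function('c')(-25, 22)), -1) = Pow(Add(Add(28, 328), Add(9, Mul(-1, 22))), -1) = Pow(Add(356, Add(9, -22)), -1) = Pow(Add(356, -13), -1) = Pow(343, -1) = Rational(1, 343)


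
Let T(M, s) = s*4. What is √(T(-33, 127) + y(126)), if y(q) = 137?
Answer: √645 ≈ 25.397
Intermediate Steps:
T(M, s) = 4*s
√(T(-33, 127) + y(126)) = √(4*127 + 137) = √(508 + 137) = √645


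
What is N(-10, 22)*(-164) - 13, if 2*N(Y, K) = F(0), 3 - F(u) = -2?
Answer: -423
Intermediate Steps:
F(u) = 5 (F(u) = 3 - 1*(-2) = 3 + 2 = 5)
N(Y, K) = 5/2 (N(Y, K) = (1/2)*5 = 5/2)
N(-10, 22)*(-164) - 13 = (5/2)*(-164) - 13 = -410 - 13 = -423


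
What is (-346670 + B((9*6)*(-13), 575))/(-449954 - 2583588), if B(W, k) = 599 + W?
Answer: 346773/3033542 ≈ 0.11431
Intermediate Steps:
(-346670 + B((9*6)*(-13), 575))/(-449954 - 2583588) = (-346670 + (599 + (9*6)*(-13)))/(-449954 - 2583588) = (-346670 + (599 + 54*(-13)))/(-3033542) = (-346670 + (599 - 702))*(-1/3033542) = (-346670 - 103)*(-1/3033542) = -346773*(-1/3033542) = 346773/3033542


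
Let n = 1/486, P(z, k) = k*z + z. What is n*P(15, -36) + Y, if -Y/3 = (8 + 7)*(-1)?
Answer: 7115/162 ≈ 43.920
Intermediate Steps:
P(z, k) = z + k*z
n = 1/486 ≈ 0.0020576
Y = 45 (Y = -3*(8 + 7)*(-1) = -45*(-1) = -3*(-15) = 45)
n*P(15, -36) + Y = (15*(1 - 36))/486 + 45 = (15*(-35))/486 + 45 = (1/486)*(-525) + 45 = -175/162 + 45 = 7115/162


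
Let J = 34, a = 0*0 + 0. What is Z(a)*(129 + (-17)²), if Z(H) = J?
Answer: 14212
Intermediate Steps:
a = 0 (a = 0 + 0 = 0)
Z(H) = 34
Z(a)*(129 + (-17)²) = 34*(129 + (-17)²) = 34*(129 + 289) = 34*418 = 14212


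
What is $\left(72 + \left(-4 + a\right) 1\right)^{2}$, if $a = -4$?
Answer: $4096$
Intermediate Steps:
$\left(72 + \left(-4 + a\right) 1\right)^{2} = \left(72 + \left(-4 - 4\right) 1\right)^{2} = \left(72 - 8\right)^{2} = 64^{2} = 4096$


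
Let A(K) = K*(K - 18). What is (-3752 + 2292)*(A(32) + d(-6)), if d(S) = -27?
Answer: -614660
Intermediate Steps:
A(K) = K*(-18 + K)
(-3752 + 2292)*(A(32) + d(-6)) = (-3752 + 2292)*(32*(-18 + 32) - 27) = -1460*(32*14 - 27) = -1460*(448 - 27) = -1460*421 = -614660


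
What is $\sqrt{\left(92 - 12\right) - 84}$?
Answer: $2 i \approx 2.0 i$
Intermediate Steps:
$\sqrt{\left(92 - 12\right) - 84} = \sqrt{80 - 84} = \sqrt{-4} = 2 i$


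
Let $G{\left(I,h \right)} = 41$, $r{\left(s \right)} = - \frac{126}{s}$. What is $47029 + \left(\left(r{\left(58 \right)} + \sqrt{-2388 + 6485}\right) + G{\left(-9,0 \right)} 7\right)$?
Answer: $\frac{1372101}{29} + \sqrt{4097} \approx 47378.0$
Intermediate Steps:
$47029 + \left(\left(r{\left(58 \right)} + \sqrt{-2388 + 6485}\right) + G{\left(-9,0 \right)} 7\right) = 47029 + \left(\left(- \frac{126}{58} + \sqrt{-2388 + 6485}\right) + 41 \cdot 7\right) = 47029 + \left(\left(\left(-126\right) \frac{1}{58} + \sqrt{4097}\right) + 287\right) = 47029 + \left(\left(- \frac{63}{29} + \sqrt{4097}\right) + 287\right) = 47029 + \left(\frac{8260}{29} + \sqrt{4097}\right) = \frac{1372101}{29} + \sqrt{4097}$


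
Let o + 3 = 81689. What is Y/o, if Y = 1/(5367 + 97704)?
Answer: 1/8419457706 ≈ 1.1877e-10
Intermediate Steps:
o = 81686 (o = -3 + 81689 = 81686)
Y = 1/103071 ≈ 9.7021e-6
Y/o = (1/103071)/81686 = (1/103071)*(1/81686) = 1/8419457706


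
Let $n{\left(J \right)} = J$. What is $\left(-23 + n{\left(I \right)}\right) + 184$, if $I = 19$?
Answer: $180$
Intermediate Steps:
$\left(-23 + n{\left(I \right)}\right) + 184 = \left(-23 + 19\right) + 184 = -4 + 184 = 180$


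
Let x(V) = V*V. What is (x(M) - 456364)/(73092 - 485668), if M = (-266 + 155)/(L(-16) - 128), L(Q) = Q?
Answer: 1051461287/950575104 ≈ 1.1061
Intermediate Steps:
M = 37/48 (M = (-266 + 155)/(-16 - 128) = -111/(-144) = -111*(-1/144) = 37/48 ≈ 0.77083)
x(V) = V²
(x(M) - 456364)/(73092 - 485668) = ((37/48)² - 456364)/(73092 - 485668) = (1369/2304 - 456364)/(-412576) = -1051461287/2304*(-1/412576) = 1051461287/950575104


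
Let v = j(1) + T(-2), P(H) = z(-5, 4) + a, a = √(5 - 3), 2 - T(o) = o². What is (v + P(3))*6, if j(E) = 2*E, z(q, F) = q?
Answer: -30 + 6*√2 ≈ -21.515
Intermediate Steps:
T(o) = 2 - o²
a = √2 ≈ 1.4142
P(H) = -5 + √2
v = 0 (v = 2*1 + (2 - 1*(-2)²) = 2 + (2 - 1*4) = 2 + (2 - 4) = 2 - 2 = 0)
(v + P(3))*6 = (0 + (-5 + √2))*6 = (-5 + √2)*6 = -30 + 6*√2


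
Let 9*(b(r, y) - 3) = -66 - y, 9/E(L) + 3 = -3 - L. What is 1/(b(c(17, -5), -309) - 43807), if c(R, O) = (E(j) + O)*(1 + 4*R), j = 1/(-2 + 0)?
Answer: -1/43777 ≈ -2.2843e-5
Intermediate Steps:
j = -½ (j = 1/(-2) = -½ ≈ -0.50000)
E(L) = 9/(-6 - L) (E(L) = 9/(-3 + (-3 - L)) = 9/(-6 - L))
c(R, O) = (1 + 4*R)*(-18/11 + O) (c(R, O) = (-9/(6 - ½) + O)*(1 + 4*R) = (-9/11/2 + O)*(1 + 4*R) = (-9*2/11 + O)*(1 + 4*R) = (-18/11 + O)*(1 + 4*R) = (1 + 4*R)*(-18/11 + O))
b(r, y) = -13/3 - y/9 (b(r, y) = 3 + (-66 - y)/9 = 3 + (-22/3 - y/9) = -13/3 - y/9)
1/(b(c(17, -5), -309) - 43807) = 1/((-13/3 - ⅑*(-309)) - 43807) = 1/((-13/3 + 103/3) - 43807) = 1/(30 - 43807) = 1/(-43777) = -1/43777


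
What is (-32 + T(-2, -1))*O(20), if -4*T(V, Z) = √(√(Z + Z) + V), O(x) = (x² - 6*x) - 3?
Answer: -8864 - 277*√(-2 + I*√2)/4 ≈ -8896.8 - 103.29*I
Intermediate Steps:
O(x) = -3 + x² - 6*x
T(V, Z) = -√(V + √2*√Z)/4 (T(V, Z) = -√(√(Z + Z) + V)/4 = -√(√(2*Z) + V)/4 = -√(√2*√Z + V)/4 = -√(V + √2*√Z)/4)
(-32 + T(-2, -1))*O(20) = (-32 - √(-2 + √2*√(-1))/4)*(-3 + 20² - 6*20) = (-32 - √(-2 + √2*I)/4)*(-3 + 400 - 120) = (-32 - √(-2 + I*√2)/4)*277 = -8864 - 277*√(-2 + I*√2)/4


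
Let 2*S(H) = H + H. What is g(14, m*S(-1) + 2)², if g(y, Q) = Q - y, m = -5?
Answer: 49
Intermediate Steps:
S(H) = H (S(H) = (H + H)/2 = (2*H)/2 = H)
g(14, m*S(-1) + 2)² = ((-5*(-1) + 2) - 1*14)² = ((5 + 2) - 14)² = (7 - 14)² = (-7)² = 49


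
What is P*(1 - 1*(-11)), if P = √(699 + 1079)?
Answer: 12*√1778 ≈ 506.00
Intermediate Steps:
P = √1778 ≈ 42.166
P*(1 - 1*(-11)) = √1778*(1 - 1*(-11)) = √1778*(1 + 11) = √1778*12 = 12*√1778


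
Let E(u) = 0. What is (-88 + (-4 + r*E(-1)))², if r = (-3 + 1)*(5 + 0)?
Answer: 8464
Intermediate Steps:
r = -10 (r = -2*5 = -10)
(-88 + (-4 + r*E(-1)))² = (-88 + (-4 - 10*0))² = (-88 + (-4 + 0))² = (-88 - 4)² = (-92)² = 8464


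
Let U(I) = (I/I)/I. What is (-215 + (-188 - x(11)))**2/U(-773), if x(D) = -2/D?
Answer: -15176897253/121 ≈ -1.2543e+8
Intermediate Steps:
U(I) = 1/I
(-215 + (-188 - x(11)))**2/U(-773) = (-215 + (-188 - (-2)/11))**2/(1/(-773)) = (-215 + (-188 - (-2)/11))**2/(-1/773) = (-215 + (-188 - 1*(-2/11)))**2*(-773) = (-215 + (-188 + 2/11))**2*(-773) = (-215 - 2066/11)**2*(-773) = (-4431/11)**2*(-773) = (19633761/121)*(-773) = -15176897253/121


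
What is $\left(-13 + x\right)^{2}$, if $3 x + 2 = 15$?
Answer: $\frac{676}{9} \approx 75.111$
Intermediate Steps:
$x = \frac{13}{3}$ ($x = - \frac{2}{3} + \frac{1}{3} \cdot 15 = - \frac{2}{3} + 5 = \frac{13}{3} \approx 4.3333$)
$\left(-13 + x\right)^{2} = \left(-13 + \frac{13}{3}\right)^{2} = \left(- \frac{26}{3}\right)^{2} = \frac{676}{9}$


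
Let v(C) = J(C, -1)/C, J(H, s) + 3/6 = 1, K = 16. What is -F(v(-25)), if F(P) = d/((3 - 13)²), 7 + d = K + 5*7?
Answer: -11/25 ≈ -0.44000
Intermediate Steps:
J(H, s) = ½ (J(H, s) = -½ + 1 = ½)
v(C) = 1/(2*C)
d = 44 (d = -7 + (16 + 5*7) = -7 + (16 + 35) = -7 + 51 = 44)
F(P) = 11/25 (F(P) = 44/((3 - 13)²) = 44/((-10)²) = 44/100 = 44*(1/100) = 11/25)
-F(v(-25)) = -1*11/25 = -11/25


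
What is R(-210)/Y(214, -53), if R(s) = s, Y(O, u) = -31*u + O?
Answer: -70/619 ≈ -0.11309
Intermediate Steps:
Y(O, u) = O - 31*u
R(-210)/Y(214, -53) = -210/(214 - 31*(-53)) = -210/(214 + 1643) = -210/1857 = -210*1/1857 = -70/619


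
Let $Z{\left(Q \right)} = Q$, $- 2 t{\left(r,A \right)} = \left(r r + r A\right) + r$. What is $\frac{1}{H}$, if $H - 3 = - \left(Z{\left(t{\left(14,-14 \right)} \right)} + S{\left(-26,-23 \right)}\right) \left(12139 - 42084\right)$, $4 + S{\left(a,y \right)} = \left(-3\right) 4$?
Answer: $- \frac{1}{688732} \approx -1.4519 \cdot 10^{-6}$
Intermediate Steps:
$t{\left(r,A \right)} = - \frac{r}{2} - \frac{r^{2}}{2} - \frac{A r}{2}$ ($t{\left(r,A \right)} = - \frac{\left(r r + r A\right) + r}{2} = - \frac{\left(r^{2} + A r\right) + r}{2} = - \frac{r + r^{2} + A r}{2} = - \frac{r}{2} - \frac{r^{2}}{2} - \frac{A r}{2}$)
$S{\left(a,y \right)} = -16$ ($S{\left(a,y \right)} = -4 - 12 = -16$)
$H = -688732$ ($H = 3 - \left(\left(- \frac{1}{2}\right) 14 \left(1 - 14 + 14\right) - 16\right) \left(12139 - 42084\right) = 3 - \left(\left(- \frac{1}{2}\right) 14 \cdot 1 - 16\right) \left(-29945\right) = 3 - \left(-7 - 16\right) \left(-29945\right) = 3 - \left(-23\right) \left(-29945\right) = 3 - 688735 = -688732$)
$\frac{1}{H} = \frac{1}{-688732} = - \frac{1}{688732}$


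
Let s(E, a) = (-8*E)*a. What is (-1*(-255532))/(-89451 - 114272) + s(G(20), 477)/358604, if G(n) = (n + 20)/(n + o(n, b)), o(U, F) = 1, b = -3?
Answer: -162952251884/127847794711 ≈ -1.2746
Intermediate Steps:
G(n) = (20 + n)/(1 + n) (G(n) = (n + 20)/(n + 1) = (20 + n)/(1 + n))
s(E, a) = -8*E*a
(-1*(-255532))/(-89451 - 114272) + s(G(20), 477)/358604 = (-1*(-255532))/(-89451 - 114272) - 8*(20 + 20)/(1 + 20)*477/358604 = 255532/(-203723) - 8*40/21*477*(1/358604) = 255532*(-1/203723) - 8*(1/21)*40*477*(1/358604) = -255532/203723 - 8*40/21*477*(1/358604) = -255532/203723 - 50880/7*1/358604 = -255532/203723 - 12720/627557 = -162952251884/127847794711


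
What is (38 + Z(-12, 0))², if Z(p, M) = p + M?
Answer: 676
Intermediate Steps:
Z(p, M) = M + p
(38 + Z(-12, 0))² = (38 + (0 - 12))² = (38 - 12)² = 26² = 676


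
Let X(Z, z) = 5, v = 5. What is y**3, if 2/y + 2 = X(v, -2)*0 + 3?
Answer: 8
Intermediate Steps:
y = 2 (y = 2/(-2 + (5*0 + 3)) = 2/(-2 + (0 + 3)) = 2/(-2 + 3) = 2/1 = 2*1 = 2)
y**3 = 2**3 = 8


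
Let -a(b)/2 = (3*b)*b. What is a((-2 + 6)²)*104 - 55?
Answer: -159799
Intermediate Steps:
a(b) = -6*b² (a(b) = -2*3*b*b = -6*b²)
a((-2 + 6)²)*104 - 55 = -6*(-2 + 6)⁴*104 - 55 = -6*(4²)²*104 - 55 = -6*16²*104 - 55 = -6*256*104 - 55 = -1536*104 - 55 = -159744 - 55 = -159799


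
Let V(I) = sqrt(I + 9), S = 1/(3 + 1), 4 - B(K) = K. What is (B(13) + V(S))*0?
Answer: 0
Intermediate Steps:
B(K) = 4 - K
S = 1/4 ≈ 0.25000
V(I) = sqrt(9 + I)
(B(13) + V(S))*0 = ((4 - 1*13) + sqrt(9 + 1/4))*0 = ((4 - 13) + sqrt(37/4))*0 = (-9 + sqrt(37)/2)*0 = 0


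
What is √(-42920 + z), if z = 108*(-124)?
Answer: 2*I*√14078 ≈ 237.3*I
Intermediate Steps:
z = -13392
√(-42920 + z) = √(-42920 - 13392) = √(-56312) = 2*I*√14078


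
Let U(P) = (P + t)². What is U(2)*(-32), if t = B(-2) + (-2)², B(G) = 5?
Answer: -3872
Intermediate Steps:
t = 9 (t = 5 + (-2)² = 5 + 4 = 9)
U(P) = (9 + P)² (U(P) = (P + 9)² = (9 + P)²)
U(2)*(-32) = (9 + 2)²*(-32) = 11²*(-32) = 121*(-32) = -3872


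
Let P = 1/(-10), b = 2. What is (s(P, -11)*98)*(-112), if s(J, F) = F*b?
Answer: 241472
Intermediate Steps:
P = -⅒ ≈ -0.10000
s(J, F) = 2*F (s(J, F) = F*2 = 2*F)
(s(P, -11)*98)*(-112) = ((2*(-11))*98)*(-112) = -22*98*(-112) = -2156*(-112) = 241472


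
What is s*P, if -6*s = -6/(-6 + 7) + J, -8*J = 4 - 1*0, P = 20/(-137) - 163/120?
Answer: -321503/197280 ≈ -1.6297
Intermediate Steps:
P = -24731/16440 (P = 20*(-1/137) - 163*1/120 = -20/137 - 163/120 = -24731/16440 ≈ -1.5043)
J = -½ (J = -(4 - 1*0)/8 = -(4 + 0)/8 = -⅛*4 = -½ ≈ -0.50000)
s = 13/12 (s = -(-6/(-6 + 7) - ½)/6 = -(-6/1 - ½)/6 = -(1*(-6) - ½)/6 = -(-6 - ½)/6 = -⅙*(-13/2) = 13/12 ≈ 1.0833)
s*P = (13/12)*(-24731/16440) = -321503/197280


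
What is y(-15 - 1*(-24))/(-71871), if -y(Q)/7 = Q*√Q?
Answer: 63/23957 ≈ 0.0026297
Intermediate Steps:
y(Q) = -7*Q^(3/2) (y(Q) = -7*Q*√Q = -7*Q^(3/2))
y(-15 - 1*(-24))/(-71871) = -7*(-15 - 1*(-24))^(3/2)/(-71871) = -7*(-15 + 24)^(3/2)*(-1/71871) = -7*9^(3/2)*(-1/71871) = -7*27*(-1/71871) = -189*(-1/71871) = 63/23957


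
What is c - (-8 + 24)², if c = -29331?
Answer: -29587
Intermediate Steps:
c - (-8 + 24)² = -29331 - (-8 + 24)² = -29331 - 1*16² = -29331 - 1*256 = -29331 - 256 = -29587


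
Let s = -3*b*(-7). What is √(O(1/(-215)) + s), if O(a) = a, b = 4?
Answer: √3882685/215 ≈ 9.1649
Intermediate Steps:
s = 84 (s = -3*4*(-7) = -12*(-7) = 84)
√(O(1/(-215)) + s) = √(1/(-215) + 84) = √(-1/215 + 84) = √(18059/215) = √3882685/215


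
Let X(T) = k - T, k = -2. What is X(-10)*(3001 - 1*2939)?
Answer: 496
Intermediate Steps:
X(T) = -2 - T
X(-10)*(3001 - 1*2939) = (-2 - 1*(-10))*(3001 - 1*2939) = (-2 + 10)*(3001 - 2939) = 8*62 = 496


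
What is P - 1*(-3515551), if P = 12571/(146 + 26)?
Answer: 604687343/172 ≈ 3.5156e+6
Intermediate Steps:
P = 12571/172 ≈ 73.087
P - 1*(-3515551) = 12571/172 - 1*(-3515551) = 12571/172 + 3515551 = 604687343/172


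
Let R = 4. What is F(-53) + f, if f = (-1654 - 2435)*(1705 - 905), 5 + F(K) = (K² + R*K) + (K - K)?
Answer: -3268608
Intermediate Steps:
F(K) = -5 + K² + 4*K (F(K) = -5 + ((K² + 4*K) + (K - K)) = -5 + ((K² + 4*K) + 0) = -5 + (K² + 4*K) = -5 + K² + 4*K)
f = -3271200 (f = -4089*800 = -3271200)
F(-53) + f = (-5 + (-53)² + 4*(-53)) - 3271200 = (-5 + 2809 - 212) - 3271200 = 2592 - 3271200 = -3268608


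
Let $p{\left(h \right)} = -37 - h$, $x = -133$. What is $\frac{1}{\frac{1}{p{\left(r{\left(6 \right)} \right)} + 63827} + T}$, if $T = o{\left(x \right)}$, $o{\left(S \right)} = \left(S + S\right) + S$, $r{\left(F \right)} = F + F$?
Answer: $- \frac{63778}{25447421} \approx -0.0025063$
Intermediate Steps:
$r{\left(F \right)} = 2 F$
$o{\left(S \right)} = 3 S$ ($o{\left(S \right)} = 2 S + S = 3 S$)
$T = -399$ ($T = 3 \left(-133\right) = -399$)
$\frac{1}{\frac{1}{p{\left(r{\left(6 \right)} \right)} + 63827} + T} = \frac{1}{\frac{1}{\left(-37 - 2 \cdot 6\right) + 63827} - 399} = \frac{1}{\frac{1}{\left(-37 - 12\right) + 63827} - 399} = \frac{1}{\frac{1}{-49 + 63827} - 399} = \frac{1}{\frac{1}{63778} - 399} = \frac{1}{- \frac{25447421}{63778}} = - \frac{63778}{25447421}$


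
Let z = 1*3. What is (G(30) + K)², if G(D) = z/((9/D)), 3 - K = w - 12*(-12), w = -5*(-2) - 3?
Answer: 19044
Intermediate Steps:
z = 3
w = 7 (w = 10 - 3 = 7)
K = -148 (K = 3 - (7 - 12*(-12)) = 3 - (7 + 144) = 3 - 1*151 = 3 - 151 = -148)
G(D) = D/3 (G(D) = 3/((9/D)) = 3*(D/9) = D/3)
(G(30) + K)² = ((⅓)*30 - 148)² = (10 - 148)² = (-138)² = 19044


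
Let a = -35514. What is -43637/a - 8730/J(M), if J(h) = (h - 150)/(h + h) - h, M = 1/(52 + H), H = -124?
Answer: -5354999671/13809157218 ≈ -0.38779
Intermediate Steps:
M = -1/72 (M = 1/(52 - 124) = 1/(-72) = -1/72 ≈ -0.013889)
J(h) = -h + (-150 + h)/(2*h) (J(h) = (-150 + h)/((2*h)) - h = (-150 + h)*(1/(2*h)) - h = (-150 + h)/(2*h) - h = -h + (-150 + h)/(2*h))
-43637/a - 8730/J(M) = -43637/(-35514) - 8730/(1/2 - 1*(-1/72) - 75/(-1/72)) = -43637*(-1/35514) - 8730/(1/2 + 1/72 - 75*(-72)) = 43637/35514 - 8730/(1/2 + 1/72 + 5400) = 43637/35514 - 8730/388837/72 = 43637/35514 - 8730*72/388837 = 43637/35514 - 628560/388837 = -5354999671/13809157218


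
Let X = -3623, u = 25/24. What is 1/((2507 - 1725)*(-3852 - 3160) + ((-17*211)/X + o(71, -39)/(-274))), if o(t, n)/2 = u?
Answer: -11912424/65320383459335 ≈ -1.8237e-7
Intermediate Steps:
u = 25/24 (u = 25*(1/24) = 25/24 ≈ 1.0417)
o(t, n) = 25/12 (o(t, n) = 2*(25/24) = 25/12)
1/((2507 - 1725)*(-3852 - 3160) + ((-17*211)/X + o(71, -39)/(-274))) = 1/((2507 - 1725)*(-3852 - 3160) + (-17*211/(-3623) + (25/12)/(-274))) = 1/(782*(-7012) + (-3587*(-1/3623) + (25/12)*(-1/274))) = 1/(-5483384 + (3587/3623 - 25/3288)) = 1/(-5483384 + 11703481/11912424) = 1/(-65320383459335/11912424) = -11912424/65320383459335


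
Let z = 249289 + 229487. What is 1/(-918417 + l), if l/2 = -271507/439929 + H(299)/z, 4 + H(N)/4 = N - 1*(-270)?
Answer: -8776143621/8060170245700948 ≈ -1.0888e-6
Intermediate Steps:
H(N) = 1064 + 4*N (H(N) = -16 + 4*(N - 1*(-270)) = -16 + 4*(N + 270) = -16 + 4*(270 + N) = -16 + (1080 + 4*N) = 1064 + 4*N)
z = 478776
l = -10749732991/8776143621 (l = 2*(-271507/439929 + (1064 + 4*299)/478776) = 2*(-271507*1/439929 + (1064 + 1196)*(1/478776)) = 2*(-271507/439929 + 2260*(1/478776)) = 2*(-271507/439929 + 565/119694) = 2*(-10749732991/17552287242) = -10749732991/8776143621 ≈ -1.2249)
1/(-918417 + l) = 1/(-918417 - 10749732991/8776143621) = 1/(-8060170245700948/8776143621) = -8776143621/8060170245700948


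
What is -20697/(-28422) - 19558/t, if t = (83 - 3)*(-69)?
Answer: 18614581/4358040 ≈ 4.2713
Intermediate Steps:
t = -5520 (t = 80*(-69) = -5520)
-20697/(-28422) - 19558/t = -20697/(-28422) - 19558/(-5520) = -20697*(-1/28422) - 19558*(-1/5520) = 6899/9474 + 9779/2760 = 18614581/4358040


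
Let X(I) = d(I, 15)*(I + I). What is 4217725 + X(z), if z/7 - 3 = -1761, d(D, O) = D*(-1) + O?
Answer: -299026727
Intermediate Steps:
d(D, O) = O - D (d(D, O) = -D + O = O - D)
z = -12306 (z = 21 + 7*(-1761) = 21 - 12327 = -12306)
X(I) = 2*I*(15 - I) (X(I) = (15 - I)*(I + I) = (15 - I)*(2*I) = 2*I*(15 - I))
4217725 + X(z) = 4217725 + 2*(-12306)*(15 - 1*(-12306)) = 4217725 + 2*(-12306)*(15 + 12306) = 4217725 + 2*(-12306)*12321 = 4217725 - 303244452 = -299026727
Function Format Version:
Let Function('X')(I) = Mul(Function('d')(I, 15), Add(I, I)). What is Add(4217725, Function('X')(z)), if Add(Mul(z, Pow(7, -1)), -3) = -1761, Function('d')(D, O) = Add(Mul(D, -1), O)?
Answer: -299026727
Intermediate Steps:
Function('d')(D, O) = Add(O, Mul(-1, D)) (Function('d')(D, O) = Add(Mul(-1, D), O) = Add(O, Mul(-1, D)))
z = -12306 (z = Add(21, Mul(7, -1761)) = Add(21, -12327) = -12306)
Function('X')(I) = Mul(2, I, Add(15, Mul(-1, I))) (Function('X')(I) = Mul(Add(15, Mul(-1, I)), Add(I, I)) = Mul(Add(15, Mul(-1, I)), Mul(2, I)) = Mul(2, I, Add(15, Mul(-1, I))))
Add(4217725, Function('X')(z)) = Add(4217725, Mul(2, -12306, Add(15, Mul(-1, -12306)))) = Add(4217725, Mul(2, -12306, Add(15, 12306))) = Add(4217725, Mul(2, -12306, 12321)) = Add(4217725, -303244452) = -299026727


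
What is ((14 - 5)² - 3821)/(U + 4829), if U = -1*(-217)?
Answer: -1870/2523 ≈ -0.74118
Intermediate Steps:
U = 217
((14 - 5)² - 3821)/(U + 4829) = ((14 - 5)² - 3821)/(217 + 4829) = (9² - 3821)/5046 = (81 - 3821)*(1/5046) = -3740*1/5046 = -1870/2523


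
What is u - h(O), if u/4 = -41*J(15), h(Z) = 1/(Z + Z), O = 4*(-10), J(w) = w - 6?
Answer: -118079/80 ≈ -1476.0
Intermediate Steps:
J(w) = -6 + w
O = -40
h(Z) = 1/(2*Z)
u = -1476 (u = 4*(-41*(-6 + 15)) = 4*(-41*9) = 4*(-369) = -1476)
u - h(O) = -1476 - 1/(2*(-40)) = -1476 - (-1)/(2*40) = -1476 - 1*(-1/80) = -1476 + 1/80 = -118079/80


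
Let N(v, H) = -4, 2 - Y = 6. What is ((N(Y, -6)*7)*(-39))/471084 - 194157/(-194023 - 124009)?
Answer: 7650962261/12484982224 ≈ 0.61281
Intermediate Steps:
Y = -4 (Y = 2 - 1*6 = 2 - 6 = -4)
((N(Y, -6)*7)*(-39))/471084 - 194157/(-194023 - 124009) = (-4*7*(-39))/471084 - 194157/(-194023 - 124009) = -28*(-39)*(1/471084) - 194157/(-318032) = 1092*(1/471084) - 194157*(-1/318032) = 91/39257 + 194157/318032 = 7650962261/12484982224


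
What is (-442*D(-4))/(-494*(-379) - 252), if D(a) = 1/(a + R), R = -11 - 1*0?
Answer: 221/1402305 ≈ 0.00015760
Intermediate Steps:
R = -11 (R = -11 + 0 = -11)
D(a) = 1/(-11 + a) (D(a) = 1/(a - 11) = 1/(-11 + a))
(-442*D(-4))/(-494*(-379) - 252) = (-442/(-11 - 4))/(-494*(-379) - 252) = (-442/(-15))/(187226 - 252) = -442*(-1/15)/186974 = (442/15)*(1/186974) = 221/1402305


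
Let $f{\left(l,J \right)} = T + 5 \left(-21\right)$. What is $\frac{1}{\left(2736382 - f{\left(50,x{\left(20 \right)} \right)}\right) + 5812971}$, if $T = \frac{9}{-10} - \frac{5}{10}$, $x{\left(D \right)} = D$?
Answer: $\frac{5}{42747297} \approx 1.1697 \cdot 10^{-7}$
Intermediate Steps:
$T = - \frac{7}{5}$ ($T = 9 \left(- \frac{1}{10}\right) - \frac{1}{2} = - \frac{9}{10} - \frac{1}{2} = - \frac{7}{5} \approx -1.4$)
$f{\left(l,J \right)} = - \frac{532}{5}$ ($f{\left(l,J \right)} = - \frac{7}{5} + 5 \left(-21\right) = - \frac{7}{5} - 105 = - \frac{532}{5}$)
$\frac{1}{\left(2736382 - f{\left(50,x{\left(20 \right)} \right)}\right) + 5812971} = \frac{1}{\left(2736382 - - \frac{532}{5}\right) + 5812971} = \frac{1}{\left(2736382 + \frac{532}{5}\right) + 5812971} = \frac{1}{\frac{13682442}{5} + 5812971} = \frac{1}{\frac{42747297}{5}} = \frac{5}{42747297}$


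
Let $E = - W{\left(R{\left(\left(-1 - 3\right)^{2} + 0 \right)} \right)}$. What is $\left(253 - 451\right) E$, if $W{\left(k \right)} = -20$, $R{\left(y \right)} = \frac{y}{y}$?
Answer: $-3960$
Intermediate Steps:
$R{\left(y \right)} = 1$
$E = 20$ ($E = \left(-1\right) \left(-20\right) = 20$)
$\left(253 - 451\right) E = \left(253 - 451\right) 20 = \left(-198\right) 20 = -3960$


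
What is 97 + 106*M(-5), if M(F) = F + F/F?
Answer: -327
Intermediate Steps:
M(F) = 1 + F (M(F) = F + 1 = 1 + F)
97 + 106*M(-5) = 97 + 106*(1 - 5) = 97 + 106*(-4) = 97 - 424 = -327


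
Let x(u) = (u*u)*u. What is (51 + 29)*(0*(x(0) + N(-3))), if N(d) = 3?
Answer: 0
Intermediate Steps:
x(u) = u³ (x(u) = u²*u = u³)
(51 + 29)*(0*(x(0) + N(-3))) = (51 + 29)*(0*(0³ + 3)) = 80*(0*(0 + 3)) = 80*(0*3) = 80*0 = 0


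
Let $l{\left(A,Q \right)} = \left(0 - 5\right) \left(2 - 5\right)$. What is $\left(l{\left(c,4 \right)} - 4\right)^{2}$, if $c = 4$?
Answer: $121$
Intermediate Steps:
$l{\left(A,Q \right)} = 15$ ($l{\left(A,Q \right)} = \left(-5\right) \left(-3\right) = 15$)
$\left(l{\left(c,4 \right)} - 4\right)^{2} = \left(15 - 4\right)^{2} = 11^{2} = 121$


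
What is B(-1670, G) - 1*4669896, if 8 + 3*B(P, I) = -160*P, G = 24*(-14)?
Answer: -4580832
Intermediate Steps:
G = -336
B(P, I) = -8/3 - 160*P/3 (B(P, I) = -8/3 + (-160*P)/3 = -8/3 - 160*P/3)
B(-1670, G) - 1*4669896 = (-8/3 - 160/3*(-1670)) - 1*4669896 = (-8/3 + 267200/3) - 4669896 = 89064 - 4669896 = -4580832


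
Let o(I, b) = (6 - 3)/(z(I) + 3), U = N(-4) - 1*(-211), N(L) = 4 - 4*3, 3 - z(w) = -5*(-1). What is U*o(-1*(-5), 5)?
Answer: 609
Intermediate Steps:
z(w) = -2 (z(w) = 3 - (-5)*(-1) = 3 - 1*5 = 3 - 5 = -2)
N(L) = -8 (N(L) = 4 - 12 = -8)
U = 203 (U = -8 - 1*(-211) = -8 + 211 = 203)
o(I, b) = 3 (o(I, b) = (6 - 3)/(-2 + 3) = 3/1 = 3*1 = 3)
U*o(-1*(-5), 5) = 203*3 = 609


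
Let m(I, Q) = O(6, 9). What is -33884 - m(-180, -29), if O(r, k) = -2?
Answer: -33882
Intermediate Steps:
m(I, Q) = -2
-33884 - m(-180, -29) = -33884 - 1*(-2) = -33884 + 2 = -33882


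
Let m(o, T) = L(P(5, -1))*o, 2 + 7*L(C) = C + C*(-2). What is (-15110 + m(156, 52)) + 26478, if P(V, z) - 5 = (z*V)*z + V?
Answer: 76924/7 ≈ 10989.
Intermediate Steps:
P(V, z) = 5 + V + V*z² (P(V, z) = 5 + ((z*V)*z + V) = 5 + ((V*z)*z + V) = 5 + (V*z² + V) = 5 + (V + V*z²) = 5 + V + V*z²)
L(C) = -2/7 - C/7 (L(C) = -2/7 + (C + C*(-2))/7 = -2/7 + (C - 2*C)/7 = -2/7 + (-C)/7 = -2/7 - C/7)
m(o, T) = -17*o/7 (m(o, T) = (-2/7 - (5 + 5 + 5*(-1)²)/7)*o = (-2/7 - (5 + 5 + 5*1)/7)*o = (-2/7 - (5 + 5 + 5)/7)*o = (-2/7 - ⅐*15)*o = (-2/7 - 15/7)*o = -17*o/7)
(-15110 + m(156, 52)) + 26478 = (-15110 - 17/7*156) + 26478 = (-15110 - 2652/7) + 26478 = -108422/7 + 26478 = 76924/7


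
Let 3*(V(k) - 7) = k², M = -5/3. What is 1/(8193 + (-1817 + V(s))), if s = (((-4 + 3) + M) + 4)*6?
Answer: 3/19213 ≈ 0.00015614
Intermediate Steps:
M = -5/3 (M = -5*⅓ = -5/3 ≈ -1.6667)
s = 8 (s = (((-4 + 3) - 5/3) + 4)*6 = ((-1 - 5/3) + 4)*6 = (-8/3 + 4)*6 = (4/3)*6 = 8)
V(k) = 7 + k²/3
1/(8193 + (-1817 + V(s))) = 1/(8193 + (-1817 + (7 + (⅓)*8²))) = 1/(8193 + (-1817 + (7 + (⅓)*64))) = 1/(8193 + (-1817 + (7 + 64/3))) = 1/(8193 + (-1817 + 85/3)) = 1/(8193 - 5366/3) = 1/(19213/3) = 3/19213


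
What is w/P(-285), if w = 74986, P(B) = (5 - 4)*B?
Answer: -74986/285 ≈ -263.11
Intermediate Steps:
P(B) = B (P(B) = 1*B = B)
w/P(-285) = 74986/(-285) = 74986*(-1/285) = -74986/285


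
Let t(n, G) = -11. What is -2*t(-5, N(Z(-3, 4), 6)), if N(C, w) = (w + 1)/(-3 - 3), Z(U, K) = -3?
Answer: 22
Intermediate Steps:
N(C, w) = -⅙ - w/6 (N(C, w) = (1 + w)/(-6) = (1 + w)*(-⅙) = -⅙ - w/6)
-2*t(-5, N(Z(-3, 4), 6)) = -2*(-11) = 22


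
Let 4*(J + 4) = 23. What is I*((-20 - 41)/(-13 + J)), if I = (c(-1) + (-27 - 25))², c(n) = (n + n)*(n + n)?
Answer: 62464/5 ≈ 12493.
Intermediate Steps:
J = 7/4 (J = -4 + (¼)*23 = -4 + 23/4 = 7/4 ≈ 1.7500)
c(n) = 4*n² (c(n) = (2*n)*(2*n) = 4*n²)
I = 2304 (I = (4*(-1)² + (-27 - 25))² = (4*1 - 52)² = (4 - 52)² = (-48)² = 2304)
I*((-20 - 41)/(-13 + J)) = 2304*((-20 - 41)/(-13 + 7/4)) = 2304*(-61/(-45/4)) = 2304*(-61*(-4/45)) = 2304*(244/45) = 62464/5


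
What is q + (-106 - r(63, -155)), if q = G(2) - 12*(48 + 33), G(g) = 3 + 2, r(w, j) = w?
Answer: -1136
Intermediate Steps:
G(g) = 5
q = -967 (q = 5 - 12*(48 + 33) = 5 - 12*81 = 5 - 972 = -967)
q + (-106 - r(63, -155)) = -967 + (-106 - 1*63) = -967 + (-106 - 63) = -967 - 169 = -1136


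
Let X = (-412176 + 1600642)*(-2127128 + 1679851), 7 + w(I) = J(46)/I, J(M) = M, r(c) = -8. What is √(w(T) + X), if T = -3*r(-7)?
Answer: I*√19136646255135/6 ≈ 7.2909e+5*I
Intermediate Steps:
T = 24 (T = -3*(-8) = 24)
w(I) = -7 + 46/I
X = -531573507082 (X = 1188466*(-447277) = -531573507082)
√(w(T) + X) = √((-7 + 46/24) - 531573507082) = √((-7 + 46*(1/24)) - 531573507082) = √((-7 + 23/12) - 531573507082) = √(-61/12 - 531573507082) = √(-6378882085045/12) = I*√19136646255135/6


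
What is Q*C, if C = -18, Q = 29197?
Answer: -525546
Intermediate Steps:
Q*C = 29197*(-18) = -525546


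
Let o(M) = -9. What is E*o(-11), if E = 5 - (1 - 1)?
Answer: -45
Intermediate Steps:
E = 5 (E = 5 - 1*0 = 5 + 0 = 5)
E*o(-11) = 5*(-9) = -45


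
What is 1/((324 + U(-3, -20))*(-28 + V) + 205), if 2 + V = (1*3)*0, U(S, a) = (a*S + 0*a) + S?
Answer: -1/11225 ≈ -8.9087e-5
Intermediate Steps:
U(S, a) = S + S*a (U(S, a) = (S*a + 0) + S = S*a + S = S + S*a)
V = -2 (V = -2 + (1*3)*0 = -2 + 3*0 = -2 + 0 = -2)
1/((324 + U(-3, -20))*(-28 + V) + 205) = 1/((324 - 3*(1 - 20))*(-28 - 2) + 205) = 1/((324 - 3*(-19))*(-30) + 205) = 1/((324 + 57)*(-30) + 205) = 1/(381*(-30) + 205) = 1/(-11430 + 205) = 1/(-11225) = -1/11225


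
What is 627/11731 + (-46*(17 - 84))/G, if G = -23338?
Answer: -10761008/136889039 ≈ -0.078611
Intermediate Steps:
627/11731 + (-46*(17 - 84))/G = 627/11731 - 46*(17 - 84)/(-23338) = 627*(1/11731) - 46*(-67)*(-1/23338) = 627/11731 + 3082*(-1/23338) = 627/11731 - 1541/11669 = -10761008/136889039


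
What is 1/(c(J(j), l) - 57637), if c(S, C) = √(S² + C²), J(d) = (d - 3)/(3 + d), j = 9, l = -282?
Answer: -230548/13287776979 - 2*√318097/13287776979 ≈ -1.7435e-5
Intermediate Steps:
J(d) = (-3 + d)/(3 + d)
c(S, C) = √(C² + S²)
1/(c(J(j), l) - 57637) = 1/(√((-282)² + ((-3 + 9)/(3 + 9))²) - 57637) = 1/(√(79524 + (6/12)²) - 57637) = 1/(√(79524 + ((1/12)*6)²) - 57637) = 1/(√(79524 + (½)²) - 57637) = 1/(√(79524 + ¼) - 57637) = 1/(√(318097/4) - 57637) = 1/(√318097/2 - 57637) = 1/(-57637 + √318097/2)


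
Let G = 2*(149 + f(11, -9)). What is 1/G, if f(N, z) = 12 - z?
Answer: 1/340 ≈ 0.0029412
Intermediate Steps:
G = 340 (G = 2*(149 + (12 - 1*(-9))) = 2*(149 + (12 + 9)) = 2*(149 + 21) = 2*170 = 340)
1/G = 1/340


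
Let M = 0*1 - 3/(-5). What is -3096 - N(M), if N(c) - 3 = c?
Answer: -15498/5 ≈ -3099.6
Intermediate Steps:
M = ⅗ (M = 0 - 3*(-⅕) = 0 + ⅗ = ⅗ ≈ 0.60000)
N(c) = 3 + c
-3096 - N(M) = -3096 - (3 + ⅗) = -3096 - 1*18/5 = -3096 - 18/5 = -15498/5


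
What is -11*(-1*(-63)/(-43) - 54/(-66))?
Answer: 306/43 ≈ 7.1163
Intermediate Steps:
-11*(-1*(-63)/(-43) - 54/(-66)) = -11*(63*(-1/43) - 54*(-1/66)) = -11*(-63/43 + 9/11) = -11*(-306/473) = 306/43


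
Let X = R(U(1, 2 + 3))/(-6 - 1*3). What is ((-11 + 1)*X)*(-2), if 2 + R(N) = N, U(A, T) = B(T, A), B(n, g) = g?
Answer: 20/9 ≈ 2.2222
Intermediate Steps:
U(A, T) = A
R(N) = -2 + N
X = 1/9 (X = (-2 + 1)/(-6 - 1*3) = -1/(-6 - 3) = -1/(-9) = -1*(-1/9) = 1/9 ≈ 0.11111)
((-11 + 1)*X)*(-2) = ((-11 + 1)*(1/9))*(-2) = -10*1/9*(-2) = -10/9*(-2) = 20/9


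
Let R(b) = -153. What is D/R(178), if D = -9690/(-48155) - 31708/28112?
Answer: 62724673/10356060204 ≈ 0.0060568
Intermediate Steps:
D = -62724673/67686668 (D = -9690*(-1/48155) - 31708*1/28112 = 1938/9631 - 7927/7028 = -62724673/67686668 ≈ -0.92669)
D/R(178) = -62724673/67686668/(-153) = -62724673/67686668*(-1/153) = 62724673/10356060204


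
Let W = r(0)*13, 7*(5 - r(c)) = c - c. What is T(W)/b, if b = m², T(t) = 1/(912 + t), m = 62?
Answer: 1/3755588 ≈ 2.6627e-7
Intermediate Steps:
r(c) = 5 (r(c) = 5 - (c - c)/7 = 5 - ⅐*0 = 5 + 0 = 5)
W = 65 (W = 5*13 = 65)
b = 3844 (b = 62² = 3844)
T(W)/b = 1/((912 + 65)*3844) = (1/3844)/977 = (1/977)*(1/3844) = 1/3755588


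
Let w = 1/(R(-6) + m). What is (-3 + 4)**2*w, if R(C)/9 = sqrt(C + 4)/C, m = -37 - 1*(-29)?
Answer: -16/137 + 3*I*sqrt(2)/137 ≈ -0.11679 + 0.030968*I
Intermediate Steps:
m = -8 (m = -37 + 29 = -8)
R(C) = 9*sqrt(4 + C)/C (R(C) = 9*(sqrt(C + 4)/C) = 9*(sqrt(4 + C)/C) = 9*sqrt(4 + C)/C)
w = 1/(-8 - 3*I*sqrt(2)/2) (w = 1/(9*sqrt(4 - 6)/(-6) - 8) = 1/(9*(-1/6)*sqrt(-2) - 8) = 1/(9*(-1/6)*(I*sqrt(2)) - 8) = 1/(-3*I*sqrt(2)/2 - 8) = 1/(-8 - 3*I*sqrt(2)/2) ≈ -0.11679 + 0.030968*I)
(-3 + 4)**2*w = (-3 + 4)**2*(-16/137 + 3*I*sqrt(2)/137) = 1**2*(-16/137 + 3*I*sqrt(2)/137) = 1*(-16/137 + 3*I*sqrt(2)/137) = -16/137 + 3*I*sqrt(2)/137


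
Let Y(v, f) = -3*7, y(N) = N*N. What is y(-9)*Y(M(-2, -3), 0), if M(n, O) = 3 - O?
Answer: -1701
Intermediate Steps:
y(N) = N**2
Y(v, f) = -21
y(-9)*Y(M(-2, -3), 0) = (-9)**2*(-21) = 81*(-21) = -1701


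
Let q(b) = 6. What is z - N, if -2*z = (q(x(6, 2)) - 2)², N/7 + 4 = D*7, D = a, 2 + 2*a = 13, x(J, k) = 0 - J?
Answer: -499/2 ≈ -249.50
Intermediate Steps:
x(J, k) = -J
a = 11/2 (a = -1 + (½)*13 = -1 + 13/2 = 11/2 ≈ 5.5000)
D = 11/2 ≈ 5.5000
N = 483/2 (N = -28 + 7*((11/2)*7) = -28 + 7*(77/2) = -28 + 539/2 = 483/2 ≈ 241.50)
z = -8 (z = -(6 - 2)²/2 = -½*4² = -½*16 = -8)
z - N = -8 - 1*483/2 = -8 - 483/2 = -499/2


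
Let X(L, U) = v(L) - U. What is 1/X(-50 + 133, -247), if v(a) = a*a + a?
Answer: 1/7219 ≈ 0.00013852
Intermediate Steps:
v(a) = a + a**2 (v(a) = a**2 + a = a + a**2)
X(L, U) = -U + L*(1 + L) (X(L, U) = L*(1 + L) - U = -U + L*(1 + L))
1/X(-50 + 133, -247) = 1/(-1*(-247) + (-50 + 133)*(1 + (-50 + 133))) = 1/(247 + 83*(1 + 83)) = 1/(247 + 83*84) = 1/(247 + 6972) = 1/7219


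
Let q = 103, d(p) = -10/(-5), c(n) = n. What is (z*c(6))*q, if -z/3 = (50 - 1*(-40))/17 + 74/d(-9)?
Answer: -1333026/17 ≈ -78413.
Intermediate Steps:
d(p) = 2 (d(p) = -10*(-⅕) = 2)
z = -2157/17 (z = -3*((50 - 1*(-40))/17 + 74/2) = -3*((50 + 40)*(1/17) + 74*(½)) = -3*(90*(1/17) + 37) = -3*(90/17 + 37) = -3*719/17 = -2157/17 ≈ -126.88)
(z*c(6))*q = -2157/17*6*103 = -12942/17*103 = -1333026/17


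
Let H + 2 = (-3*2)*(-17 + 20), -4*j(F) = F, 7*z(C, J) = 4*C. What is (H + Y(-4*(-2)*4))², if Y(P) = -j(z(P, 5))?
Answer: 11664/49 ≈ 238.04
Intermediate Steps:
z(C, J) = 4*C/7 (z(C, J) = (4*C)/7 = 4*C/7)
j(F) = -F/4
Y(P) = P/7 (Y(P) = -(-1)*4*P/7/4 = -(-1)*P/7 = P/7)
H = -20 (H = -2 + (-3*2)*(-17 + 20) = -2 - 6*3 = -2 - 18 = -20)
(H + Y(-4*(-2)*4))² = (-20 + (-4*(-2)*4)/7)² = (-20 + (8*4)/7)² = (-20 + (⅐)*32)² = (-20 + 32/7)² = (-108/7)² = 11664/49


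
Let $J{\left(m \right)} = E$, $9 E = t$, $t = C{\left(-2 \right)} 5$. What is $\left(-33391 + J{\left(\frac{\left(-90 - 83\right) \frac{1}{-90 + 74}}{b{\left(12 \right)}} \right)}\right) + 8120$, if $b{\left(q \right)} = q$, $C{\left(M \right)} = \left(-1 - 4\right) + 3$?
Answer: $- \frac{227449}{9} \approx -25272.0$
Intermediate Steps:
$C{\left(M \right)} = -2$ ($C{\left(M \right)} = -5 + 3 = -2$)
$t = -10$ ($t = \left(-2\right) 5 = -10$)
$E = - \frac{10}{9}$ ($E = \frac{1}{9} \left(-10\right) = - \frac{10}{9} \approx -1.1111$)
$J{\left(m \right)} = - \frac{10}{9}$
$\left(-33391 + J{\left(\frac{\left(-90 - 83\right) \frac{1}{-90 + 74}}{b{\left(12 \right)}} \right)}\right) + 8120 = \left(-33391 - \frac{10}{9}\right) + 8120 = - \frac{300529}{9} + 8120 = - \frac{227449}{9}$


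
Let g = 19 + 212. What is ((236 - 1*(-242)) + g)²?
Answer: 502681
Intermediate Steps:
g = 231
((236 - 1*(-242)) + g)² = ((236 - 1*(-242)) + 231)² = ((236 + 242) + 231)² = (478 + 231)² = 709² = 502681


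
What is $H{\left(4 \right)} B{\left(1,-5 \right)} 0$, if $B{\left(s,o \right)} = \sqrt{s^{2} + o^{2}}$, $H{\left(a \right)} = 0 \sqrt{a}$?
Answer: $0$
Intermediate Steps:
$H{\left(a \right)} = 0$
$B{\left(s,o \right)} = \sqrt{o^{2} + s^{2}}$
$H{\left(4 \right)} B{\left(1,-5 \right)} 0 = 0 \sqrt{\left(-5\right)^{2} + 1^{2}} \cdot 0 = 0 \sqrt{25 + 1} \cdot 0 = 0 \sqrt{26} \cdot 0 = 0 \cdot 0 = 0$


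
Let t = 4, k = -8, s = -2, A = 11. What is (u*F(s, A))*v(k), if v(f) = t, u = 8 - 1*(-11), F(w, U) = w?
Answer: -152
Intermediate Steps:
u = 19 (u = 8 + 11 = 19)
v(f) = 4
(u*F(s, A))*v(k) = (19*(-2))*4 = -38*4 = -152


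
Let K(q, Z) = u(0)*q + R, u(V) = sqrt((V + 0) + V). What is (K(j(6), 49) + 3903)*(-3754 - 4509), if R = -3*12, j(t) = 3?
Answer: -31953021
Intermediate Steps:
R = -36
u(V) = sqrt(2)*sqrt(V) (u(V) = sqrt(V + V) = sqrt(2*V) = sqrt(2)*sqrt(V))
K(q, Z) = -36 (K(q, Z) = (sqrt(2)*sqrt(0))*q - 36 = (sqrt(2)*0)*q - 36 = 0*q - 36 = 0 - 36 = -36)
(K(j(6), 49) + 3903)*(-3754 - 4509) = (-36 + 3903)*(-3754 - 4509) = 3867*(-8263) = -31953021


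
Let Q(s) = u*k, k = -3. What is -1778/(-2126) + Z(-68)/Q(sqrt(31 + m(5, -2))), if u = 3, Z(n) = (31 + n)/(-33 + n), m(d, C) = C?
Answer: 768770/966267 ≈ 0.79561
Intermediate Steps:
Z(n) = (31 + n)/(-33 + n)
Q(s) = -9 (Q(s) = 3*(-3) = -9)
-1778/(-2126) + Z(-68)/Q(sqrt(31 + m(5, -2))) = -1778/(-2126) + ((31 - 68)/(-33 - 68))/(-9) = -1778*(-1/2126) + (-37/(-101))*(-1/9) = 889/1063 - 1/101*(-37)*(-1/9) = 889/1063 + (37/101)*(-1/9) = 889/1063 - 37/909 = 768770/966267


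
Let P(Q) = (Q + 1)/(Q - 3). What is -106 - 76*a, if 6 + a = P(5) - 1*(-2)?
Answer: -30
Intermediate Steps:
P(Q) = (1 + Q)/(-3 + Q)
a = -1 (a = -6 + ((1 + 5)/(-3 + 5) - 1*(-2)) = -6 + (6/2 + 2) = -6 + ((½)*6 + 2) = -6 + (3 + 2) = -6 + 5 = -1)
-106 - 76*a = -106 - 76*(-1) = -106 + 76 = -30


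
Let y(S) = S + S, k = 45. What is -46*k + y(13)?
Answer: -2044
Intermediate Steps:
y(S) = 2*S
-46*k + y(13) = -46*45 + 2*13 = -2070 + 26 = -2044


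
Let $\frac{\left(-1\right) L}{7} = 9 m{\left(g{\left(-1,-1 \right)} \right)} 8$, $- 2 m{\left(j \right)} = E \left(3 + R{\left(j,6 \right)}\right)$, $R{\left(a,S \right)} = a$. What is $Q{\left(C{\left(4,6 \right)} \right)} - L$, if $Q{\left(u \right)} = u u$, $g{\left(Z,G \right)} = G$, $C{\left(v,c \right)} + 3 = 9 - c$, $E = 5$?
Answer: $-2520$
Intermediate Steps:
$C{\left(v,c \right)} = 6 - c$ ($C{\left(v,c \right)} = -3 - \left(-9 + c\right) = 6 - c$)
$m{\left(j \right)} = - \frac{15}{2} - \frac{5 j}{2}$ ($m{\left(j \right)} = - \frac{5 \left(3 + j\right)}{2} = - \frac{15 + 5 j}{2} = - \frac{15}{2} - \frac{5 j}{2}$)
$Q{\left(u \right)} = u^{2}$
$L = 2520$ ($L = - 7 \cdot 9 \left(- \frac{15}{2} - - \frac{5}{2}\right) 8 = - 7 \cdot 9 \left(- \frac{15}{2} + \frac{5}{2}\right) 8 = - 7 \cdot 9 \left(-5\right) 8 = - 7 \left(\left(-45\right) 8\right) = \left(-7\right) \left(-360\right) = 2520$)
$Q{\left(C{\left(4,6 \right)} \right)} - L = \left(6 - 6\right)^{2} - 2520 = 0^{2} - 2520 = 0 - 2520 = -2520$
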